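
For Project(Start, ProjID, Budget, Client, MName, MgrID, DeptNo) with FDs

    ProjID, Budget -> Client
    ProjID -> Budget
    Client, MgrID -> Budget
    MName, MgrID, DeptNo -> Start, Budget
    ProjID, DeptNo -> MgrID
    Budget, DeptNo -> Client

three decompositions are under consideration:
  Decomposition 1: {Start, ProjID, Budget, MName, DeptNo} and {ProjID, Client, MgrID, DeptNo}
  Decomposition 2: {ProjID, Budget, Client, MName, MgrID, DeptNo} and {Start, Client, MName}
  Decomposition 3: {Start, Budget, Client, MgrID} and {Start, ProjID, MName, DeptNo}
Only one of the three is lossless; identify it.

Decomposition 1

Decomposition 1: common = {ProjID, DeptNo}, closure = {ProjID, Budget, Client, MgrID, DeptNo} → lossless.
Decomposition 2: common = {Client, MName}, closure = {Client, MName} → lossy.
Decomposition 3: common = {Start}, closure = {Start} → lossy.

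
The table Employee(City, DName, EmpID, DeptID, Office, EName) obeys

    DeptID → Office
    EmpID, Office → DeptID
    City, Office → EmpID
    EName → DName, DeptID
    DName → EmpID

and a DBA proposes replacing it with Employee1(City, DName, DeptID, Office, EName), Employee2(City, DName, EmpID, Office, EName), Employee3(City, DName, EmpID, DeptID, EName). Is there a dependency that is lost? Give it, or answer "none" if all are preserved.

EmpID, Office → DeptID

Check EmpID, Office → DeptID: no single fragment contains all of {EmpID, DeptID, Office}, and the restricted closure of {EmpID, Office} across the fragments never reaches {DeptID}.
DeptID → Office is preserved.
City, Office → EmpID is preserved.
EName → DName, DeptID is preserved.
DName → EmpID is preserved.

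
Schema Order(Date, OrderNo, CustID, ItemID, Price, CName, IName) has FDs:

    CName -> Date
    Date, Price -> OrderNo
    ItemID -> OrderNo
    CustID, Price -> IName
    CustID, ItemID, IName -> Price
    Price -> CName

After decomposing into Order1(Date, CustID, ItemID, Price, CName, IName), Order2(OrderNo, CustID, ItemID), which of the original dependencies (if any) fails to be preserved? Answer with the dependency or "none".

Date, Price -> OrderNo

Check Date, Price → OrderNo: no single fragment contains all of {Date, OrderNo, Price}, and the restricted closure of {Date, Price} across the fragments never reaches {OrderNo}.
CName → Date is preserved.
ItemID → OrderNo is preserved.
CustID, Price → IName is preserved.
CustID, ItemID, IName → Price is preserved.
Price → CName is preserved.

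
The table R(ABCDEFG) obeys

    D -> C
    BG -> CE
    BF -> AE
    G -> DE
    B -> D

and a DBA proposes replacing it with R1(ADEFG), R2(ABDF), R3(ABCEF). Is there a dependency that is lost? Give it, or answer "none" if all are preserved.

D -> C

Check D → C: no single fragment contains all of {CD}, and the restricted closure of {D} across the fragments never reaches {C}.
BG → CE is preserved.
BF → AE is preserved.
G → DE is preserved.
B → D is preserved.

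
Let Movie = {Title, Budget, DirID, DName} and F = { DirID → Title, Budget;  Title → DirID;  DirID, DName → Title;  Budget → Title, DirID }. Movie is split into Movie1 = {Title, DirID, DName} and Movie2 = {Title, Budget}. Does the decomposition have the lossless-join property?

Yes

Common attributes: Movie1 ∩ Movie2 = {Title}.
Closure of {Title}: Title → DirID applies, adding DirID; DirID → Title, Budget applies, adding Budget. So (Title)⁺ = {Title, Budget, DirID}.
This closure contains every attribute of Movie2, so Movie1 ∩ Movie2 → Movie2. The join is lossless.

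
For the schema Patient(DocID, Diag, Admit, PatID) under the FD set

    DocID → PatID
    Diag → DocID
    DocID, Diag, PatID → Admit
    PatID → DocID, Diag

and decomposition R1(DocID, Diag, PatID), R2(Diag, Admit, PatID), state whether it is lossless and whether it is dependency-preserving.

Lossless test: (Diag, PatID)⁺ = {DocID, Diag, Admit, PatID}, which contains all of one fragment — lossless.
Dependency preservation: DocID, Diag, PatID → Admit is not contained in any single fragment, but the restricted closure of its left-hand side across the fragments still reaches the right-hand side; the remaining FDs each lie inside some fragment. All dependencies are preserved.

lossless and dependency-preserving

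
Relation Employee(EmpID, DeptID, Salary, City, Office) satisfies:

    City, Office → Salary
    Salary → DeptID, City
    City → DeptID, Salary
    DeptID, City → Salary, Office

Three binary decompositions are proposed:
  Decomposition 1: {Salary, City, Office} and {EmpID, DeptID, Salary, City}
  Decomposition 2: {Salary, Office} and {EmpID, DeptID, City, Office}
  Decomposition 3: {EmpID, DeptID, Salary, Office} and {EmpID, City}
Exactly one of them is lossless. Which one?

Decomposition 1

Decomposition 1: common = {Salary, City}, closure = {DeptID, Salary, City, Office} → lossless.
Decomposition 2: common = {Office}, closure = {Office} → lossy.
Decomposition 3: common = {EmpID}, closure = {EmpID} → lossy.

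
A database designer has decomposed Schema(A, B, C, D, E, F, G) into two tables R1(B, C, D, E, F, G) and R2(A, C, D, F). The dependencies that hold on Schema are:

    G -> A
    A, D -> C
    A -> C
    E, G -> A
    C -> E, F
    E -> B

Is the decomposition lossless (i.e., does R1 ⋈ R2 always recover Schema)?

No

Common attributes: R1 ∩ R2 = {C, D, F}.
Closure of {C, D, F}: C → E, F applies, adding E; E → B applies, adding B. So (C, D, F)⁺ = {B, C, D, E, F}.
The closure contains neither all of R1 = {B, C, D, E, F, G} nor all of R2 = {A, C, D, F}, so the common attributes are not a superkey of either fragment. The join is lossy.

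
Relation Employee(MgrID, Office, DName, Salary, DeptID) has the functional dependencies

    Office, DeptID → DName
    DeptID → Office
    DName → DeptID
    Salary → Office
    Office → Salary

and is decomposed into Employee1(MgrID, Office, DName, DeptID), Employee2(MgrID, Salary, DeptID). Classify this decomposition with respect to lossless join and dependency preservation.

Lossless test: (MgrID, DeptID)⁺ = {MgrID, Office, DName, Salary, DeptID}, which contains all of one fragment — lossless.
Dependency preservation: the restricted closure of {Salary} across the fragments never reaches {Office}, so Salary → Office cannot be enforced without a join — not preserved.

lossless but not dependency-preserving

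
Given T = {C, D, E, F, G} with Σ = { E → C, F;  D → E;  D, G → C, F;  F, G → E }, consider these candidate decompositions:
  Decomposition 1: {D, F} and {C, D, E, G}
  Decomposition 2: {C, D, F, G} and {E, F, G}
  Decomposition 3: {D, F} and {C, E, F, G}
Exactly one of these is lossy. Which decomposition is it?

Decomposition 1: common = {D}, closure = {C, D, E, F} → lossless.
Decomposition 2: common = {F, G}, closure = {C, E, F, G} → lossless.
Decomposition 3: common = {F}, closure = {F} → lossy.

Decomposition 3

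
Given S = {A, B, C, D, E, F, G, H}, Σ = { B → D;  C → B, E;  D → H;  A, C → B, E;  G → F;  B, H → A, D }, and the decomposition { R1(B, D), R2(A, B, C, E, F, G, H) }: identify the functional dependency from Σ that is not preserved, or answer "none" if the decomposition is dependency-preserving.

Check D → H: no single fragment contains all of {D, H}, and the restricted closure of {D} across the fragments never reaches {H}.
B → D is preserved.
C → B, E is preserved.
A, C → B, E is preserved.
G → F is preserved.
B, H → A, D is preserved.

D → H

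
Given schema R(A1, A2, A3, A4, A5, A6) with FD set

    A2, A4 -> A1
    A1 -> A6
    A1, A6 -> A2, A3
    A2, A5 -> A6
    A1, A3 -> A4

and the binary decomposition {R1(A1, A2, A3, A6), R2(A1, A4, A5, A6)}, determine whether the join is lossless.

Yes

Common attributes: R1 ∩ R2 = {A1, A6}.
Closure of {A1, A6}: A1, A6 → A2, A3 applies, adding A2, A3; A1, A3 → A4 applies, adding A4. So (A1, A6)⁺ = {A1, A2, A3, A4, A6}.
This closure contains every attribute of R1, so R1 ∩ R2 → R1. The join is lossless.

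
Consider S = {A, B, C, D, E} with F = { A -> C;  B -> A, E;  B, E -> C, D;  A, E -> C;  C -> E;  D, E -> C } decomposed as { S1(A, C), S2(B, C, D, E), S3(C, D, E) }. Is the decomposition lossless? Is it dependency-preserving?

Lossless test (chase): Rows 1 and 2 agree on C; apply C→E and equate their E entries. No row becomes fully distinguished — the join is lossy.
Dependency preservation: the restricted closure of {B} across the fragments never reaches {A, E}, so B → A, E cannot be enforced without a join — not preserved.

lossy and not dependency-preserving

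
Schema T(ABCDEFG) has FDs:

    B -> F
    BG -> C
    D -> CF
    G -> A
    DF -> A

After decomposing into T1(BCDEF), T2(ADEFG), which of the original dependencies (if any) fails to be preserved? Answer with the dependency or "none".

BG -> C

Check BG → C: no single fragment contains all of {BCG}, and the restricted closure of {BG} across the fragments never reaches {C}.
B → F is preserved.
D → CF is preserved.
G → A is preserved.
DF → A is preserved.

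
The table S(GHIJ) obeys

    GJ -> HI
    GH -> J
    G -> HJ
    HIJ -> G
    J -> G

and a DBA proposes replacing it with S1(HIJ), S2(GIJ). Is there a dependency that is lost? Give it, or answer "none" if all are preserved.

GJ → HI: restricted closure across fragments reaches HI.
GH → J: restricted closure across fragments reaches J.
G → HJ: restricted closure across fragments reaches HJ.
HIJ → G: restricted closure across fragments reaches G.
J → G lies within S2.
Every dependency is enforceable on the fragments, so the decomposition is dependency-preserving.

none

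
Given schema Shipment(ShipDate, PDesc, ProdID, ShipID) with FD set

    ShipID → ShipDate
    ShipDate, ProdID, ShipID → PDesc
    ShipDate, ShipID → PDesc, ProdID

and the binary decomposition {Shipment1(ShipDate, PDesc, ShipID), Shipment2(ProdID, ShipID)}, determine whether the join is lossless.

Yes

Common attributes: Shipment1 ∩ Shipment2 = {ShipID}.
Closure of {ShipID}: ShipID → ShipDate applies, adding ShipDate; ShipDate, ShipID → PDesc, ProdID applies, adding PDesc, ProdID. So (ShipID)⁺ = {ShipDate, PDesc, ProdID, ShipID}.
This closure contains every attribute of Shipment1, so Shipment1 ∩ Shipment2 → Shipment1. The join is lossless.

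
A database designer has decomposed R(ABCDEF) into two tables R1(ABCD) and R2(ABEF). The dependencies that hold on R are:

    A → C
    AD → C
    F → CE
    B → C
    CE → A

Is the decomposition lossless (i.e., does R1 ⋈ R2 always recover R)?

Common attributes: R1 ∩ R2 = {AB}.
Closure of {AB}: A → C applies, adding C. So (AB)⁺ = {ABC}.
The closure contains neither all of R1 = {ABCD} nor all of R2 = {ABEF}, so the common attributes are not a superkey of either fragment. The join is lossy.

No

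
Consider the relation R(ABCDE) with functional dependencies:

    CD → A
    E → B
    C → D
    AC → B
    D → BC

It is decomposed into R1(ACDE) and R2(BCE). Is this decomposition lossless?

Common attributes: R1 ∩ R2 = {CE}.
Closure of {CE}: E → B applies, adding B; C → D applies, adding D; CD → A applies, adding A. So (CE)⁺ = {ABCDE}.
This closure contains every attribute of R1, so R1 ∩ R2 → R1. The join is lossless.

Yes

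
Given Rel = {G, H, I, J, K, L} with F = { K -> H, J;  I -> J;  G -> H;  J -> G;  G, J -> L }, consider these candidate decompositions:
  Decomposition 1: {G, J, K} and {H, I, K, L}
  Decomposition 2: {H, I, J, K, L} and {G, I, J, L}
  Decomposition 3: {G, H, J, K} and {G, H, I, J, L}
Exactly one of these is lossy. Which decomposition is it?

Decomposition 1: common = {K}, closure = {G, H, J, K, L} → lossless.
Decomposition 2: common = {I, J, L}, closure = {G, H, I, J, L} → lossless.
Decomposition 3: common = {G, H, J}, closure = {G, H, J, L} → lossy.

Decomposition 3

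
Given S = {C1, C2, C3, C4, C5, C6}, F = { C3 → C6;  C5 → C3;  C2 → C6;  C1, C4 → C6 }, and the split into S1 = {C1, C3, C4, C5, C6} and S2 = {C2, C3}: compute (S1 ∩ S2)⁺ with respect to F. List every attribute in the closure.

S1 ∩ S2 = {C3}.
C3 → C6 applies, adding C6
Closure: {C3, C6}.

C3, C6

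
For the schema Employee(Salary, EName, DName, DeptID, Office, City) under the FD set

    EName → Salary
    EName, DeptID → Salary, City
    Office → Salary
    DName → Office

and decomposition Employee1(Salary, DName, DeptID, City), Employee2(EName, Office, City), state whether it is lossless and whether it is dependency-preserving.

Lossless test: (City)⁺ = {City}, which is a superkey of neither fragment — lossy.
Dependency preservation: the restricted closure of {EName} across the fragments never reaches {Salary}, so EName → Salary cannot be enforced without a join — not preserved.

lossy and not dependency-preserving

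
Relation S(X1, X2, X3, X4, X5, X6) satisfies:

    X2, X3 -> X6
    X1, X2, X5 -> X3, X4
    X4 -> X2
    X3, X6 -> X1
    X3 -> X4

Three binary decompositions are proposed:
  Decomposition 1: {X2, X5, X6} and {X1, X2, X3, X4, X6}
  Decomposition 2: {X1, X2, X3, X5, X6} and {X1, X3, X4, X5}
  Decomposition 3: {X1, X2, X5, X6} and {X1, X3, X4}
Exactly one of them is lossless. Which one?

Decomposition 2

Decomposition 1: common = {X2, X6}, closure = {X2, X6} → lossy.
Decomposition 2: common = {X1, X3, X5}, closure = {X1, X2, X3, X4, X5, X6} → lossless.
Decomposition 3: common = {X1}, closure = {X1} → lossy.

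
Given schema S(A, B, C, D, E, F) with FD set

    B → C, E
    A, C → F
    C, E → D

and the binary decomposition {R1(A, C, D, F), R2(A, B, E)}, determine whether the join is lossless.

No

Common attributes: R1 ∩ R2 = {A}.
No dependency enlarges {A}, so (A)⁺ = {A}.
The closure contains neither all of R1 = {A, C, D, F} nor all of R2 = {A, B, E}, so the common attributes are not a superkey of either fragment. The join is lossy.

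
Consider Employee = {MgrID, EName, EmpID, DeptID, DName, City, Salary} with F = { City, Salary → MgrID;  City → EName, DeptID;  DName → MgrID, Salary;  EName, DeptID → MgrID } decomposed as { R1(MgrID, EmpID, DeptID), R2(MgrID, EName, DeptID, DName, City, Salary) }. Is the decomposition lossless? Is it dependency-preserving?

lossy but dependency-preserving

Lossless test: (MgrID, DeptID)⁺ = {MgrID, DeptID}, which is a superkey of neither fragment — lossy.
Dependency preservation: every FD's attributes lie within a single fragment, so each can be enforced locally — preserved.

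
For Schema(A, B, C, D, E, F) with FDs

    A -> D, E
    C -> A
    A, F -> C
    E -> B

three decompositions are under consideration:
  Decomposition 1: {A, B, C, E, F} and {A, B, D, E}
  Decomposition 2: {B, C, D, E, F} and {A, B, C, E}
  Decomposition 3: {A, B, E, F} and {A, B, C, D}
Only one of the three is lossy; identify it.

Decomposition 1: common = {A, B, E}, closure = {A, B, D, E} → lossless.
Decomposition 2: common = {B, C, E}, closure = {A, B, C, D, E} → lossless.
Decomposition 3: common = {A, B}, closure = {A, B, D, E} → lossy.

Decomposition 3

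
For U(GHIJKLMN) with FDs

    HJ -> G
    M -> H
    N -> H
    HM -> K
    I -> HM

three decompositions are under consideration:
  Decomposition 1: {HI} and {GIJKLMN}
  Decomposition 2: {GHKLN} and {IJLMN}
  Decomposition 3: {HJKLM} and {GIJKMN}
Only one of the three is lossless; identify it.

Decomposition 1

Decomposition 1: common = {I}, closure = {HIKM} → lossless.
Decomposition 2: common = {LN}, closure = {HLN} → lossy.
Decomposition 3: common = {JKM}, closure = {GHJKM} → lossy.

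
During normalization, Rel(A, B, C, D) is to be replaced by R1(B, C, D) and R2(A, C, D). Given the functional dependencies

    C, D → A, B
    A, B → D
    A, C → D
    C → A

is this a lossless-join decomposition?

Yes

Common attributes: R1 ∩ R2 = {C, D}.
Closure of {C, D}: C, D → A, B applies, adding A, B. So (C, D)⁺ = {A, B, C, D}.
This closure contains every attribute of R1, so R1 ∩ R2 → R1. The join is lossless.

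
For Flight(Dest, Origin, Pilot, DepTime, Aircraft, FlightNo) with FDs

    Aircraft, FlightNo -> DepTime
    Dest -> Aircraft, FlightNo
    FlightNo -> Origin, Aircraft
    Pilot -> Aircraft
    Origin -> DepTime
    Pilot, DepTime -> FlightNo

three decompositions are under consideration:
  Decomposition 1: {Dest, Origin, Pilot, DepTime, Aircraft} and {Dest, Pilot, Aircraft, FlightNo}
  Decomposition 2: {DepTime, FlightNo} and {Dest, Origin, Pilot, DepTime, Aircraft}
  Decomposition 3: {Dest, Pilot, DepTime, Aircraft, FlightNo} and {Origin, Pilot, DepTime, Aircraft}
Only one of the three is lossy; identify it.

Decomposition 2

Decomposition 1: common = {Dest, Pilot, Aircraft}, closure = {Dest, Origin, Pilot, DepTime, Aircraft, FlightNo} → lossless.
Decomposition 2: common = {DepTime}, closure = {DepTime} → lossy.
Decomposition 3: common = {Pilot, DepTime, Aircraft}, closure = {Origin, Pilot, DepTime, Aircraft, FlightNo} → lossless.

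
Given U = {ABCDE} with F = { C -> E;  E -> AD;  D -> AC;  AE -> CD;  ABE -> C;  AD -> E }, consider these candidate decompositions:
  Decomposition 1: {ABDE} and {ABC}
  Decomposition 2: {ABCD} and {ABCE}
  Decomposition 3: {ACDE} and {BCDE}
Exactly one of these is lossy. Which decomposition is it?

Decomposition 1: common = {AB}, closure = {AB} → lossy.
Decomposition 2: common = {ABC}, closure = {ABCDE} → lossless.
Decomposition 3: common = {CDE}, closure = {ACDE} → lossless.

Decomposition 1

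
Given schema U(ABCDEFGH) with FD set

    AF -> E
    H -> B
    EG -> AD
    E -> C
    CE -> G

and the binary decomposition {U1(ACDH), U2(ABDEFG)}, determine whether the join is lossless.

No

Common attributes: U1 ∩ U2 = {AD}.
No dependency enlarges {AD}, so (AD)⁺ = {AD}.
The closure contains neither all of U1 = {ACDH} nor all of U2 = {ABDEFG}, so the common attributes are not a superkey of either fragment. The join is lossy.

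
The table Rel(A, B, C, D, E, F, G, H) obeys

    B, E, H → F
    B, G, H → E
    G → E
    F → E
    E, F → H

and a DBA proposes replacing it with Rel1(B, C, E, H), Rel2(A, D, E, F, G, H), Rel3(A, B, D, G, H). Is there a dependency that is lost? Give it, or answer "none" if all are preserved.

Check B, E, H → F: no single fragment contains all of {B, E, F, H}, and the restricted closure of {B, E, H} across the fragments never reaches {F}.
B, G, H → E is preserved.
G → E is preserved.
F → E is preserved.
E, F → H is preserved.

B, E, H → F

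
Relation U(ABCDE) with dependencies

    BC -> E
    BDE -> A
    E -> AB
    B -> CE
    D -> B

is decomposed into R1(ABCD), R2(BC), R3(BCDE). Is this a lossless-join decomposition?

Yes

Chase test. Columns are ABCDE; row i has aⱼ where attribute j ∈ Ri, else bᵢⱼ.
Initial tableau (one row per fragment):
  row 1: a1 a2 a3 a4 b15
  row 2: b21 a2 a3 b24 b25
  row 3: b31 a2 a3 a4 a5
Rows 1 and 2 agree on BC; apply BC→E and equate their E entries.
Rows 1 and 3 agree on BC; apply BC→E and equate their E entries.
Rows 1 and 3 agree on BDE; apply BDE→A and equate their A entries.
Rows 1 and 2 agree on E; apply E→AB and equate their AB entries.
Row 1 is now all distinguished symbols — the join is lossless.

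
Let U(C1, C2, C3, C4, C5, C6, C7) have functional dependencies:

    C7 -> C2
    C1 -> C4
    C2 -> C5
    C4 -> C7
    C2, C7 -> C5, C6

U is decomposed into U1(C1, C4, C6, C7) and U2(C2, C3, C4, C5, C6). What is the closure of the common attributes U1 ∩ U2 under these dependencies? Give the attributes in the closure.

C2, C4, C5, C6, C7

U1 ∩ U2 = {C4, C6}.
C4 → C7 applies, adding C7
C7 → C2 applies, adding C2
C2 → C5 applies, adding C5
Closure: {C2, C4, C5, C6, C7}.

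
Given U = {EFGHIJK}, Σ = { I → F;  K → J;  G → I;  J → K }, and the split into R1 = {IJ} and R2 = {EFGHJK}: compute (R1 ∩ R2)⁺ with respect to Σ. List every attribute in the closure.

JK

R1 ∩ R2 = {J}.
J → K applies, adding K
Closure: {JK}.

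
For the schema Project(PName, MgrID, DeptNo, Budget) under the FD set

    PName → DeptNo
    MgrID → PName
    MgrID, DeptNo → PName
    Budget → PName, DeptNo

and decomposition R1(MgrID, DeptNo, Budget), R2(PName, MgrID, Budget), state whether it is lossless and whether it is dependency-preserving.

Lossless test: (MgrID, Budget)⁺ = {PName, MgrID, DeptNo, Budget}, which contains all of one fragment — lossless.
Dependency preservation: the restricted closure of {PName} across the fragments never reaches {DeptNo}, so PName → DeptNo cannot be enforced without a join — not preserved.

lossless but not dependency-preserving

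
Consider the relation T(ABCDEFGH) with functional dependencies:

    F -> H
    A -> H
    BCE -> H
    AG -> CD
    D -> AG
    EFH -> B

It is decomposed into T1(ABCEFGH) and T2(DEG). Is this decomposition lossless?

No

Common attributes: T1 ∩ T2 = {EG}.
No dependency enlarges {EG}, so (EG)⁺ = {EG}.
The closure contains neither all of T1 = {ABCEFGH} nor all of T2 = {DEG}, so the common attributes are not a superkey of either fragment. The join is lossy.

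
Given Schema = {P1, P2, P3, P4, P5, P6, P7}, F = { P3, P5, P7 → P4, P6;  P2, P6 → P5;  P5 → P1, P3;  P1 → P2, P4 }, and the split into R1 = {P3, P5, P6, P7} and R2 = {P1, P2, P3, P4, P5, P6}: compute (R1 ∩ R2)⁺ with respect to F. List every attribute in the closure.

R1 ∩ R2 = {P3, P5, P6}.
P5 → P1, P3 applies, adding P1
P1 → P2, P4 applies, adding P2, P4
Closure: {P1, P2, P3, P4, P5, P6}.

P1, P2, P3, P4, P5, P6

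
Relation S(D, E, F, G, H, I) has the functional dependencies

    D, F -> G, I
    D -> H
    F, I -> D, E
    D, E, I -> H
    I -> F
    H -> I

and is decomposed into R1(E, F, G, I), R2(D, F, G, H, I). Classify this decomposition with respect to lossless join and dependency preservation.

Lossless test: (F, G, I)⁺ = {D, E, F, G, H, I}, which contains all of one fragment — lossless.
Dependency preservation: F, I → D, E; D, E, I → H are not contained in any single fragment, but the restricted closure of each left-hand side across the fragments still reaches the right-hand side; the remaining FDs each lie inside some fragment. All dependencies are preserved.

lossless and dependency-preserving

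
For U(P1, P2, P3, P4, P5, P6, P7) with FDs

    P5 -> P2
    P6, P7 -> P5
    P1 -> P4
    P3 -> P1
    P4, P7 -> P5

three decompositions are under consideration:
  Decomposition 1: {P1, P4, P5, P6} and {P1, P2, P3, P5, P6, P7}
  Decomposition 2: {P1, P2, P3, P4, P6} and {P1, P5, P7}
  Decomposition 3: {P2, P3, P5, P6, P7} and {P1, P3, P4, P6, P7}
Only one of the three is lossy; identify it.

Decomposition 1: common = {P1, P5, P6}, closure = {P1, P2, P4, P5, P6} → lossless.
Decomposition 2: common = {P1}, closure = {P1, P4} → lossy.
Decomposition 3: common = {P3, P6, P7}, closure = {P1, P2, P3, P4, P5, P6, P7} → lossless.

Decomposition 2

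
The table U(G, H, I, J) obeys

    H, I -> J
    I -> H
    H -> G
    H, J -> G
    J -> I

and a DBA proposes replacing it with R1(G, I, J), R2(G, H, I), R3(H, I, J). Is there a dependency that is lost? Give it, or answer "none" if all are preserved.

H, I → J lies within R3.
I → H lies within R2.
H → G lies within R2.
H, J → G: restricted closure across fragments reaches G.
J → I lies within R1.
Every dependency is enforceable on the fragments, so the decomposition is dependency-preserving.

none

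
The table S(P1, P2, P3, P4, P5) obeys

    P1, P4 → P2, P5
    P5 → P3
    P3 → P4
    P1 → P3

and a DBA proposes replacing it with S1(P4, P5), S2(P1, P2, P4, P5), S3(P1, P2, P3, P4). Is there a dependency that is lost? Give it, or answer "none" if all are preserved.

Check P5 → P3: no single fragment contains all of {P3, P5}, and the restricted closure of {P5} across the fragments never reaches {P3}.
P1, P4 → P2, P5 is preserved.
P3 → P4 is preserved.
P1 → P3 is preserved.

P5 → P3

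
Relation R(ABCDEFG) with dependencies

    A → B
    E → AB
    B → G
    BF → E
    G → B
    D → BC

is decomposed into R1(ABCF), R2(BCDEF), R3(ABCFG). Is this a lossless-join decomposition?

Yes

Chase test. Columns are ABCDEFG; row i has aⱼ where attribute j ∈ Ri, else bᵢⱼ.
Initial tableau (one row per fragment):
  row 1: a1 a2 a3 b14 b15 a6 b17
  row 2: b21 a2 a3 a4 a5 a6 b27
  row 3: a1 a2 a3 b34 b35 a6 a7
Rows 1 and 2 agree on B; apply B→G and equate their G entries.
Rows 1 and 3 agree on B; apply B→G and equate their G entries.
Rows 1 and 2 agree on BF; apply BF→E and equate their E entries.
Rows 1 and 3 agree on BF; apply BF→E and equate their E entries.
Rows 1 and 2 agree on E; apply E→AB and equate their AB entries.
Row 2 is now all distinguished symbols — the join is lossless.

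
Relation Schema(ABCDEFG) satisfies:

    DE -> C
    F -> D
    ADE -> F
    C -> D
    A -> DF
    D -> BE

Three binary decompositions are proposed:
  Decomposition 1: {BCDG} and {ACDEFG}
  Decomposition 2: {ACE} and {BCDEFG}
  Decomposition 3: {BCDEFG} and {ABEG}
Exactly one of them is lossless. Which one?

Decomposition 1: common = {CDG}, closure = {BCDEG} → lossless.
Decomposition 2: common = {CE}, closure = {BCDE} → lossy.
Decomposition 3: common = {BEG}, closure = {BEG} → lossy.

Decomposition 1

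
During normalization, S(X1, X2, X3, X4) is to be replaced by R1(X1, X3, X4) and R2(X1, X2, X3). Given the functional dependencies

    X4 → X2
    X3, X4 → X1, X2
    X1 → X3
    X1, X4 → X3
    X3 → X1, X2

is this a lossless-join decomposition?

Common attributes: R1 ∩ R2 = {X1, X3}.
Closure of {X1, X3}: X3 → X1, X2 applies, adding X2. So (X1, X3)⁺ = {X1, X2, X3}.
This closure contains every attribute of R2, so R1 ∩ R2 → R2. The join is lossless.

Yes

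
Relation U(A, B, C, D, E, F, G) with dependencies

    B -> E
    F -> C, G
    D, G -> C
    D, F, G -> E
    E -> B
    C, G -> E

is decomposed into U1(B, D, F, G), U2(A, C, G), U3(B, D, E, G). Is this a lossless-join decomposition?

No

Chase test. Columns are A, B, C, D, E, F, G; row i has aⱼ where attribute j ∈ Ui, else bᵢⱼ.
Initial tableau (one row per fragment):
  row 1: b11 a2 b13 a4 b15 a6 a7
  row 2: a1 b22 a3 b24 b25 b26 a7
  row 3: b31 a2 b33 a4 a5 b36 a7
Rows 1 and 3 agree on B; apply B→E and equate their E entries.
Rows 1 and 3 agree on D, G; apply D, G→C and equate their C entries.
No row becomes fully distinguished — the join is lossy.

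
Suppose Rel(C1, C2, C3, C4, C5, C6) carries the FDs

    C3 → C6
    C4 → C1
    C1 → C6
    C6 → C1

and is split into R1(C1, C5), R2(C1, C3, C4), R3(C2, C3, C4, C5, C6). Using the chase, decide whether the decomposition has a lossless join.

Yes

Chase test. Columns are C1, C2, C3, C4, C5, C6; row i has aⱼ where attribute j ∈ Ri, else bᵢⱼ.
Initial tableau (one row per fragment):
  row 1: a1 b12 b13 b14 a5 b16
  row 2: a1 b22 a3 a4 b25 b26
  row 3: b31 a2 a3 a4 a5 a6
Rows 2 and 3 agree on C3; apply C3→C6 and equate their C6 entries.
Rows 2 and 3 agree on C4; apply C4→C1 and equate their C1 entries.
Rows 1 and 2 agree on C1; apply C1→C6 and equate their C6 entries.
Row 3 is now all distinguished symbols — the join is lossless.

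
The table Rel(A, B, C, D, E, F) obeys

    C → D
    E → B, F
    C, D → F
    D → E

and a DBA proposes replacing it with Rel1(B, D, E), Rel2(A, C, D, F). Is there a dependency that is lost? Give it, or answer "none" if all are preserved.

E → B, F

Check E → B, F: no single fragment contains all of {B, E, F}, and the restricted closure of {E} across the fragments never reaches {B, F}.
C → D is preserved.
C, D → F is preserved.
D → E is preserved.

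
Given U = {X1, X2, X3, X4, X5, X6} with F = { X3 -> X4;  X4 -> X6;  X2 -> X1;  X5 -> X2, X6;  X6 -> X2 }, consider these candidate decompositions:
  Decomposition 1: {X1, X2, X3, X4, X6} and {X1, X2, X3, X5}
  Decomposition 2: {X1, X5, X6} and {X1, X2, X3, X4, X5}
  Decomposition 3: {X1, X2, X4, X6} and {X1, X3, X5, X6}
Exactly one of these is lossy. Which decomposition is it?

Decomposition 1: common = {X1, X2, X3}, closure = {X1, X2, X3, X4, X6} → lossless.
Decomposition 2: common = {X1, X5}, closure = {X1, X2, X5, X6} → lossless.
Decomposition 3: common = {X1, X6}, closure = {X1, X2, X6} → lossy.

Decomposition 3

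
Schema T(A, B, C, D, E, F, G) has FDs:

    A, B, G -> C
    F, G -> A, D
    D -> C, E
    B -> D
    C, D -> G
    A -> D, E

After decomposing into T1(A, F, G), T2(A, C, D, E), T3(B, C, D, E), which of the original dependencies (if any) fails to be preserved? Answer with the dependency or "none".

C, D -> G

Check C, D → G: no single fragment contains all of {C, D, G}, and the restricted closure of {C, D} across the fragments never reaches {G}.
A, B, G → C is preserved.
F, G → A, D is preserved.
D → C, E is preserved.
B → D is preserved.
A → D, E is preserved.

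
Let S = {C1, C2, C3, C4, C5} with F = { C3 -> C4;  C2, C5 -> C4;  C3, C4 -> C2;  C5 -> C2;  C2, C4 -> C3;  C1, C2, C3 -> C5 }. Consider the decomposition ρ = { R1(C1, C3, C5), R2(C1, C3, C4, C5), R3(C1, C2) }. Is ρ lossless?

Chase test. Columns are C1, C2, C3, C4, C5; row i has aⱼ where attribute j ∈ Ri, else bᵢⱼ.
Initial tableau (one row per fragment):
  row 1: a1 b12 a3 b14 a5
  row 2: a1 b22 a3 a4 a5
  row 3: a1 a2 b33 b34 b35
Rows 1 and 2 agree on C3; apply C3→C4 and equate their C4 entries.
Rows 1 and 2 agree on C3, C4; apply C3, C4→C2 and equate their C2 entries.
No row becomes fully distinguished — the join is lossy.

No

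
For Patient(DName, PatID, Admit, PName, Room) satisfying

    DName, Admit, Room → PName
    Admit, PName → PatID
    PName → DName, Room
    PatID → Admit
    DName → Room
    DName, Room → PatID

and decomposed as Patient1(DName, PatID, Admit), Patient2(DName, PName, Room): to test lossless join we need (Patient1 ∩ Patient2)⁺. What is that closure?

DName, PatID, Admit, PName, Room

Patient1 ∩ Patient2 = {DName}.
DName → Room applies, adding Room
DName, Room → PatID applies, adding PatID
PatID → Admit applies, adding Admit
DName, Admit, Room → PName applies, adding PName
Closure: {DName, PatID, Admit, PName, Room}.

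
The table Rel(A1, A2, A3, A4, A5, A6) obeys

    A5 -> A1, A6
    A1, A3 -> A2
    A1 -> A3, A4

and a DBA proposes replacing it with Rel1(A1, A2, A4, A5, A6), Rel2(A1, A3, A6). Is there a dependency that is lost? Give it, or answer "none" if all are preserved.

A5 → A1, A6 lies within Rel1.
A1, A3 → A2: restricted closure across fragments reaches A2.
A1 → A3, A4: restricted closure across fragments reaches A3, A4.
Every dependency is enforceable on the fragments, so the decomposition is dependency-preserving.

none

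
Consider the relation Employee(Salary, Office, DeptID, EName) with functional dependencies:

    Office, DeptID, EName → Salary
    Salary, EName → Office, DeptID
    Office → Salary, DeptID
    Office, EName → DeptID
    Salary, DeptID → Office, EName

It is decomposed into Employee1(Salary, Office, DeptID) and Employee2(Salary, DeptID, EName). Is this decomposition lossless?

Yes

Common attributes: Employee1 ∩ Employee2 = {Salary, DeptID}.
Closure of {Salary, DeptID}: Salary, DeptID → Office, EName applies, adding Office, EName. So (Salary, DeptID)⁺ = {Salary, Office, DeptID, EName}.
This closure contains every attribute of Employee1, so Employee1 ∩ Employee2 → Employee1. The join is lossless.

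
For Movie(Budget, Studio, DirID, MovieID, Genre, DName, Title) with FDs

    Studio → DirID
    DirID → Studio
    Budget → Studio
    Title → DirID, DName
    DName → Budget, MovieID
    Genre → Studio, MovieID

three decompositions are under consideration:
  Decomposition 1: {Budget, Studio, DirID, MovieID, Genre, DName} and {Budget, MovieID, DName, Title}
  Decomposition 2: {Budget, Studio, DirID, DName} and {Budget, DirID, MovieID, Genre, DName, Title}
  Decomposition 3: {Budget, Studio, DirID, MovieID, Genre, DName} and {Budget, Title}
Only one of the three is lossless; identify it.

Decomposition 2

Decomposition 1: common = {Budget, MovieID, DName}, closure = {Budget, Studio, DirID, MovieID, DName} → lossy.
Decomposition 2: common = {Budget, DirID, DName}, closure = {Budget, Studio, DirID, MovieID, DName} → lossless.
Decomposition 3: common = {Budget}, closure = {Budget, Studio, DirID} → lossy.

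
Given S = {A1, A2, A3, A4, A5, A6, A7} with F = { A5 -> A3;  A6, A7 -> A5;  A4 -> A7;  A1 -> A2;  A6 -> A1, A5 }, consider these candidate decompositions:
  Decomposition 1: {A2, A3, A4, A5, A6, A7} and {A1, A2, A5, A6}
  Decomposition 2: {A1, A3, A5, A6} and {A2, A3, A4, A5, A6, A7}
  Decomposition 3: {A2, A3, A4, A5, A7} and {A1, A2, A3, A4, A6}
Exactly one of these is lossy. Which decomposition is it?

Decomposition 1: common = {A2, A5, A6}, closure = {A1, A2, A3, A5, A6} → lossless.
Decomposition 2: common = {A3, A5, A6}, closure = {A1, A2, A3, A5, A6} → lossless.
Decomposition 3: common = {A2, A3, A4}, closure = {A2, A3, A4, A7} → lossy.

Decomposition 3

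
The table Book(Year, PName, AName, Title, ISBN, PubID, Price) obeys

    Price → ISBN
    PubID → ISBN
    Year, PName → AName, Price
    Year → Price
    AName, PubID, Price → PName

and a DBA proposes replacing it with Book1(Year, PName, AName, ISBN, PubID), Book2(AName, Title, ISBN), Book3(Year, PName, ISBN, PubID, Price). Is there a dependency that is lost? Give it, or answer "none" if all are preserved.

Check AName, PubID, Price → PName: no single fragment contains all of {PName, AName, PubID, Price}, and the restricted closure of {AName, PubID, Price} across the fragments never reaches {PName}.
Price → ISBN is preserved.
PubID → ISBN is preserved.
Year, PName → AName, Price is preserved.
Year → Price is preserved.

AName, PubID, Price → PName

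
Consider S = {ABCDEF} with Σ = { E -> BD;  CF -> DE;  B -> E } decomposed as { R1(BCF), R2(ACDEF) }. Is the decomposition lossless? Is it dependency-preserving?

Lossless test: (CF)⁺ = {BCDEF}, which contains all of one fragment — lossless.
Dependency preservation: the restricted closure of {E} across the fragments never reaches {BD}, so E → BD cannot be enforced without a join — not preserved.

lossless but not dependency-preserving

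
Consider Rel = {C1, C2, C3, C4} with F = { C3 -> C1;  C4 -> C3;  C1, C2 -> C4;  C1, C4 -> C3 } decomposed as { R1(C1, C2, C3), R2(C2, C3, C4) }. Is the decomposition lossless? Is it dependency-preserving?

lossless and dependency-preserving

Lossless test: (C2, C3)⁺ = {C1, C2, C3, C4}, which contains all of one fragment — lossless.
Dependency preservation: C1, C2 → C4; C1, C4 → C3 are not contained in any single fragment, but the restricted closure of each left-hand side across the fragments still reaches the right-hand side; the remaining FDs each lie inside some fragment. All dependencies are preserved.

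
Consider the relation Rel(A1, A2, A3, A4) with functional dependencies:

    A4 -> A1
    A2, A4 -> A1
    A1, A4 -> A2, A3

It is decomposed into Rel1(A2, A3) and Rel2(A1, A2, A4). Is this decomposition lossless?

No

Common attributes: Rel1 ∩ Rel2 = {A2}.
No dependency enlarges {A2}, so (A2)⁺ = {A2}.
The closure contains neither all of Rel1 = {A2, A3} nor all of Rel2 = {A1, A2, A4}, so the common attributes are not a superkey of either fragment. The join is lossy.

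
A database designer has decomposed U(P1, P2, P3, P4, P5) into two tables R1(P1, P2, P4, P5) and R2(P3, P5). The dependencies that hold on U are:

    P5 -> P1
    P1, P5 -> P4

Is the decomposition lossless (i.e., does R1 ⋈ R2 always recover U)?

Common attributes: R1 ∩ R2 = {P5}.
Closure of {P5}: P5 → P1 applies, adding P1; P1, P5 → P4 applies, adding P4. So (P5)⁺ = {P1, P4, P5}.
The closure contains neither all of R1 = {P1, P2, P4, P5} nor all of R2 = {P3, P5}, so the common attributes are not a superkey of either fragment. The join is lossy.

No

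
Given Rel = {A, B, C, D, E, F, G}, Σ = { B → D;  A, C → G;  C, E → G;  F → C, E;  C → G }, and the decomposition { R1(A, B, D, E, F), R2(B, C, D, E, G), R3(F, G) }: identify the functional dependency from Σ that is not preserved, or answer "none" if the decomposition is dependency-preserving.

Check F → C, E: no single fragment contains all of {C, E, F}, and the restricted closure of {F} across the fragments never reaches {C, E}.
B → D is preserved.
A, C → G is preserved.
C, E → G is preserved.
C → G is preserved.

F → C, E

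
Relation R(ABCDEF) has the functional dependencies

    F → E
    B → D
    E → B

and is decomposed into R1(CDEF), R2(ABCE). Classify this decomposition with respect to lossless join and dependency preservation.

Lossless test: (CE)⁺ = {BCDE}, which is a superkey of neither fragment — lossy.
Dependency preservation: the restricted closure of {B} across the fragments never reaches {D}, so B → D cannot be enforced without a join — not preserved.

lossy and not dependency-preserving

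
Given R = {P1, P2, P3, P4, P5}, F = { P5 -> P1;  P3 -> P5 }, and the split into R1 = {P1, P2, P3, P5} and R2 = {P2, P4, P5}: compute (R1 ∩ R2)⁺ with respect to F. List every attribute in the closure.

P1, P2, P5

R1 ∩ R2 = {P2, P5}.
P5 → P1 applies, adding P1
Closure: {P1, P2, P5}.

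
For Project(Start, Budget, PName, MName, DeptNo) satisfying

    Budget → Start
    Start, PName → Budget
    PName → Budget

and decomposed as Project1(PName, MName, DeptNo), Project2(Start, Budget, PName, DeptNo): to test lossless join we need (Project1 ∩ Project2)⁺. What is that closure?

Project1 ∩ Project2 = {PName, DeptNo}.
PName → Budget applies, adding Budget
Budget → Start applies, adding Start
Closure: {Start, Budget, PName, DeptNo}.

Start, Budget, PName, DeptNo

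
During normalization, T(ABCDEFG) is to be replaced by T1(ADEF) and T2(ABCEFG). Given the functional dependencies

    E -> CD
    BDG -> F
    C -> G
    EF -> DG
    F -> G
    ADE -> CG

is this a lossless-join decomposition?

Common attributes: T1 ∩ T2 = {AEF}.
Closure of {AEF}: E → CD applies, adding CD; C → G applies, adding G. So (AEF)⁺ = {ACDEFG}.
This closure contains every attribute of T1, so T1 ∩ T2 → T1. The join is lossless.

Yes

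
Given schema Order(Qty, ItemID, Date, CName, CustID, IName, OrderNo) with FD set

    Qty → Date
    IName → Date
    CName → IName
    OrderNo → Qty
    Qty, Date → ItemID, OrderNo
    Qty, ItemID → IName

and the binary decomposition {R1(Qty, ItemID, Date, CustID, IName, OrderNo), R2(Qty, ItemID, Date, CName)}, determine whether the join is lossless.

Common attributes: R1 ∩ R2 = {Qty, ItemID, Date}.
Closure of {Qty, ItemID, Date}: Qty, Date → ItemID, OrderNo applies, adding OrderNo; Qty, ItemID → IName applies, adding IName. So (Qty, ItemID, Date)⁺ = {Qty, ItemID, Date, IName, OrderNo}.
The closure contains neither all of R1 = {Qty, ItemID, Date, CustID, IName, OrderNo} nor all of R2 = {Qty, ItemID, Date, CName}, so the common attributes are not a superkey of either fragment. The join is lossy.

No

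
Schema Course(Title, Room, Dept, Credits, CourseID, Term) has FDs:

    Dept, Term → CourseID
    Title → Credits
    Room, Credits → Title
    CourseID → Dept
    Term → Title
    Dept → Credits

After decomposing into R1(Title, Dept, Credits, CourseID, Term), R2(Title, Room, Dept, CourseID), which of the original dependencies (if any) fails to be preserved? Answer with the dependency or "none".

Room, Credits → Title

Check Room, Credits → Title: no single fragment contains all of {Title, Room, Credits}, and the restricted closure of {Room, Credits} across the fragments never reaches {Title}.
Dept, Term → CourseID is preserved.
Title → Credits is preserved.
CourseID → Dept is preserved.
Term → Title is preserved.
Dept → Credits is preserved.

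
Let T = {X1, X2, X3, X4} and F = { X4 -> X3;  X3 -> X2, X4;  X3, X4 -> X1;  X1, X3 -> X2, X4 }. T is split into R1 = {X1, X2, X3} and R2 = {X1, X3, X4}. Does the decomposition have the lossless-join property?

Common attributes: R1 ∩ R2 = {X1, X3}.
Closure of {X1, X3}: X3 → X2, X4 applies, adding X2, X4. So (X1, X3)⁺ = {X1, X2, X3, X4}.
This closure contains every attribute of R1, so R1 ∩ R2 → R1. The join is lossless.

Yes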